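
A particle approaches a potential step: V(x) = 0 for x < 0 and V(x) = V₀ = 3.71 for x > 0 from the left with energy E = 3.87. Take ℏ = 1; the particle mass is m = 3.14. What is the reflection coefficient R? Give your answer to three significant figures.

On each side the TISE gives plane waves with k = √(2m(E − V))/ℏ: k₁ = √(2·3.14·3.87) = 4.930, k₂ = √(2·3.14·0.16) = 1.002.
Matching ψ and ψ′ at x = 0 gives r = (k₁ − k₂)/(k₁ + k₂), so R = r² = 0.4383 and T = 1 − R = 0.5617.

R = 0.438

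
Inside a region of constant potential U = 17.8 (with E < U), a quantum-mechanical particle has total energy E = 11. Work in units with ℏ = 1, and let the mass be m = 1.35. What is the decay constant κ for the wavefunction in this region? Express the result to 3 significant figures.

κ = 4.28

Since E < U the TISE in this region is ψ'' = κ²ψ with κ = √(2m(U − E))/ℏ.
κ = √(2 × 1.35 × 6.8) = 4.285.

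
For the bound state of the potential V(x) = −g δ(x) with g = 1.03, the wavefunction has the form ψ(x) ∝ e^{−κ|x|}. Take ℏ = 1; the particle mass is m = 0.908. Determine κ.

Integrating the TISE across x = 0 gives the cusp condition ψ'(0⁺) − ψ'(0⁻) = −(2mg/ℏ²)ψ(0).
With ψ ∝ e^{−κ|x|} this yields −2κ = −2mg/ℏ², so κ = mg/ℏ² = 0.9352.

κ = 0.935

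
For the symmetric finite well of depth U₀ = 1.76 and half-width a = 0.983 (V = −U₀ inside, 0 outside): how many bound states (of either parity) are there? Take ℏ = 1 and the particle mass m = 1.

N = 2

Define the well-strength parameter z₀ = (a/ℏ)√(2mU₀) = 0.983 × √(2·1·1.76) = 1.844.
A new bound state (alternating even/odd) appears each time z₀ passes a multiple of π/2, so N = ⌊2z₀/π⌋ + 1 = ⌊1.174⌋ + 1 = 2.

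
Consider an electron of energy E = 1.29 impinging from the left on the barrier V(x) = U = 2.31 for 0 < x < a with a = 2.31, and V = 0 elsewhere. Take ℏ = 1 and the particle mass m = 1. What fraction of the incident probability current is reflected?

E < U: inside the barrier ψ ∝ e^{±κx} with κ = √(2m(U − E))/ℏ = 1.428.
κa = 3.299, sinh(κa) = 13.53.
The exact tunnelling result is T⁻¹ = 1 + U² sinh²(κa) / [4E(U − E)] = 186.6, so T = 0.00536.
R = 1 − T = 0.995.

R = 0.995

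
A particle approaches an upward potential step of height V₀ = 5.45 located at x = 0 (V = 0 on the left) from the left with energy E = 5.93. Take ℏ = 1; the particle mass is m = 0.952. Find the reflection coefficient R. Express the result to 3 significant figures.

On each side the TISE gives plane waves with k = √(2m(E − V))/ℏ: k₁ = √(2·0.952·5.93) = 3.360, k₂ = √(2·0.952·0.48) = 0.9560.
Continuity of ψ and ψ′ at the step yields the reflection amplitude r = (k₁ − k₂)/(k₁ + k₂) = 0.5570; thus R = |r|² = 0.3103, T = 0.6897.

R = 0.310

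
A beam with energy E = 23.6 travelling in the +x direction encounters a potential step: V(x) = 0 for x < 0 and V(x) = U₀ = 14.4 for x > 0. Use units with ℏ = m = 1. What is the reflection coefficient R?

R = 0.0535

On each side the TISE gives plane waves with k = √(2m(E − V))/ℏ: k₁ = √(2·1·23.6) = 6.870, k₂ = √(2·1·9.2) = 4.290.
Matching ψ and ψ′ at x = 0 gives r = (k₁ − k₂)/(k₁ + k₂), so R = r² = 0.05348 and T = 1 − R = 0.9465.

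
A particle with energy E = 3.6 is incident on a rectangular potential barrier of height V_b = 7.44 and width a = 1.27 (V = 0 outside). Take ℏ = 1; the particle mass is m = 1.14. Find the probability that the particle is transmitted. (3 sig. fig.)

E < V_b: inside the barrier ψ ∝ e^{±κx} with κ = √(2m(V_b − E))/ℏ = 2.959.
κa = 3.758, sinh(κa) = 21.42.
The exact tunnelling result is T⁻¹ = 1 + V_b² sinh²(κa) / [4E(V_b − E)] = 460.1, so T = 0.00217.

T = 0.00217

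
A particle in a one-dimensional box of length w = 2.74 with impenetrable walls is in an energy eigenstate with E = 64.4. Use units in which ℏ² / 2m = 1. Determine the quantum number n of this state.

n = 7

For an infinite well E_n = n²π²ℏ²/(2mw²), so n = (w/πℏ)√(2mE).
n = (2.74/π) × √(2 × 0.5 × 64.4) = 6.999 → n = 7.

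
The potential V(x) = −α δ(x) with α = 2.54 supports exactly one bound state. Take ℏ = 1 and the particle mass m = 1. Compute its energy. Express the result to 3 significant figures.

E = -3.23

The bound state is ψ(x) = √κ e^{−κ|x|}. The derivative jump ψ'(0⁺) − ψ'(0⁻) = −(2mα/ℏ²)ψ(0) fixes κ = mα/ℏ² = 2.540.
Then E = −ℏ²κ²/(2m) = −mα²/(2ℏ²) = -3.226.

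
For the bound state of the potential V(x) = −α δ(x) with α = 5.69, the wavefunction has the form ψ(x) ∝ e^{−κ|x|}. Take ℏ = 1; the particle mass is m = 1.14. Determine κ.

κ = 6.49

Integrate −(ℏ²/2m)ψ'' − αδ(x)ψ = Eψ from −ε to +ε: the ψ'' term gives ψ'(0⁺) − ψ'(0⁻) and the δ term gives −(2mα/ℏ²)ψ(0).
With ψ ∝ e^{−κ|x|} this yields −2κ = −2mα/ℏ², so κ = mα/ℏ² = 6.487.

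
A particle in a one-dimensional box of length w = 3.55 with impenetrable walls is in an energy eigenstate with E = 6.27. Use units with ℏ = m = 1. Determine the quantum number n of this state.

From E_n = n²π²ℏ²/(2mw²) invert to n = √(2mw²E)/(πℏ).
n = (3.55/π) × √(2 × 1 × 6.27) = 4.002 → n = 4.

n = 4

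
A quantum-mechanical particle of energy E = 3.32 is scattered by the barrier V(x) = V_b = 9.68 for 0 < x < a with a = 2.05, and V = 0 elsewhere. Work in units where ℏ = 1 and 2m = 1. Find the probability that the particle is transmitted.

T = 0.000117

E < V_b: inside the barrier ψ ∝ e^{±κx} with κ = √(2m(V_b − E))/ℏ = 2.522.
κa = 5.170, sinh(κa) = 87.95.
Matching ψ, ψ′ at both faces gives T = [1 + V_b² sinh²(κa) / (4E(V_b − E))]⁻¹ = 1/8582 = 0.000117.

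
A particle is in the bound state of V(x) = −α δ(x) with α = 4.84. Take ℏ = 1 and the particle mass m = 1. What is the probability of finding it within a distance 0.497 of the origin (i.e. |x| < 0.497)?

The normalised bound state is ψ = √κ e^{−κ|x|} with κ = mα/ℏ² = 4.840.
P(|x| < d) = ∫_{−d}^{d} κ e^{−2κ|x|} dx = 1 − e^{−2κd} = 1 − e^{−4.811} = 0.9919.

P = 0.992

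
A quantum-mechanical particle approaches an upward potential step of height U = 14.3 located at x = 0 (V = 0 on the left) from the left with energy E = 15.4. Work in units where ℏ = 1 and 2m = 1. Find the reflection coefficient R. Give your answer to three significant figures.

On each side the TISE gives plane waves with k = √(2m(E − V))/ℏ: k₁ = √(2·½·15.4) = 3.924, k₂ = √(2·½·1.1) = 1.049.
Matching ψ and ψ′ at x = 0 gives r = (k₁ − k₂)/(k₁ + k₂), so R = r² = 0.3343 and T = 1 − R = 0.6657.

R = 0.334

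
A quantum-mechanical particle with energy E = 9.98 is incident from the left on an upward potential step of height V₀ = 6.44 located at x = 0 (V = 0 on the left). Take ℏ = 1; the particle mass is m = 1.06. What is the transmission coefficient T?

On each side the TISE gives plane waves with k = √(2m(E − V))/ℏ: k₁ = √(2·1.06·9.98) = 4.600, k₂ = √(2·1.06·3.54) = 2.739.
Matching ψ and ψ′ at x = 0 gives r = (k₁ − k₂)/(k₁ + k₂), so R = r² = 0.06425 and T = 1 − R = 0.9358.

T = 0.936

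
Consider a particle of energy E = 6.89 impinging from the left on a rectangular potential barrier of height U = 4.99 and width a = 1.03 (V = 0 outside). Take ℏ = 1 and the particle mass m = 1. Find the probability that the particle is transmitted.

T = 0.719

Above the barrier the interior wavenumber is k₂ = √(2m(E − U))/ℏ = 1.949, giving phase k₂a = 2.008.
T = [1 + U² sin²(k₂a) / (4E(E − U))]⁻¹ = 1/1.390 = 0.719.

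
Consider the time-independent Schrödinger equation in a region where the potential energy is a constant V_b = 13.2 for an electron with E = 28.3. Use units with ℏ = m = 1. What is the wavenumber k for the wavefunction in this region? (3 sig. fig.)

k = 5.50

With E > V_b the solution is oscillatory, ψ ∝ e^{±ikx} with k = √(2m(E − V_b))/ℏ.
k = √(2 × 1 × 15.1) = 5.495.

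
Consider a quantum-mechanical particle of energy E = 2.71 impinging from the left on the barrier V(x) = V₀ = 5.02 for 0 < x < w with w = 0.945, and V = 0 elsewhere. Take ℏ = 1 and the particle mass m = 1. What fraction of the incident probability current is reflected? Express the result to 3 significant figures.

E < V₀: inside the barrier ψ ∝ e^{±κx} with κ = √(2m(V₀ − E))/ℏ = 2.149.
κw = 2.031, sinh(κw) = 3.746.
The exact tunnelling result is T⁻¹ = 1 + V₀² sinh²(κw) / [4E(V₀ − E)] = 15.12, so T = 0.0661.
R = 1 − T = 0.934.

R = 0.934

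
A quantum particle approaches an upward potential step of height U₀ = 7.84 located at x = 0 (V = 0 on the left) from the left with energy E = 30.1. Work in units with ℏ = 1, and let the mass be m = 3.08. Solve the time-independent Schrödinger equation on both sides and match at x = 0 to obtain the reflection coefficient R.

On each side the TISE gives plane waves with k = √(2m(E − V))/ℏ: k₁ = √(2·3.08·30.1) = 13.62, k₂ = √(2·3.08·22.26) = 11.71.
Matching ψ and ψ′ at x = 0 gives r = (k₁ − k₂)/(k₁ + k₂), so R = r² = 0.005669 and T = 1 − R = 0.9943.

R = 0.00567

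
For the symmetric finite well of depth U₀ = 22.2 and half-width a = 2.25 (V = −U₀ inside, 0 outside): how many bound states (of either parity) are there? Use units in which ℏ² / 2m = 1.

The dimensionless depth is z₀ = a√(2mU₀)/ℏ = 2.25 × √(22.20) = 10.60.
A new bound state (alternating even/odd) appears each time z₀ passes a multiple of π/2, so N = ⌊2z₀/π⌋ + 1 = ⌊6.749⌋ + 1 = 7.

N = 7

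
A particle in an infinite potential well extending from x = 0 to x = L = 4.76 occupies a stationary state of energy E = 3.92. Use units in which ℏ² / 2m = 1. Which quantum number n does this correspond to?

From E_n = n²π²ℏ²/(2mL²) invert to n = √(2mL²E)/(πℏ).
n = (4.76/π) × √(2 × 0.5 × 3.92) = 3.000 → n = 3.

n = 3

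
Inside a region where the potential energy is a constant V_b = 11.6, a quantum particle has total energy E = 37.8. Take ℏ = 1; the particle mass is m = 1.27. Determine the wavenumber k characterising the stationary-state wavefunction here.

With E > V_b the solution is oscillatory, ψ ∝ e^{±ikx} with k = √(2m(E − V_b))/ℏ.
k = √(2 × 1.27 × 26.2) = 8.158.

k = 8.16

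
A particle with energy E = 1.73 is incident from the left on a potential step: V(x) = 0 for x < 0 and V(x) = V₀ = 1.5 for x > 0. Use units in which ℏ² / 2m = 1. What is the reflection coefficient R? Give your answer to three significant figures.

R = 0.217

The wavenumbers are k₁ = √(2mE)/ℏ = 1.315 on the left and k₂ = √(2m(E − V₀))/ℏ = 0.4796 on the right.
Matching ψ and ψ′ at x = 0 gives r = (k₁ − k₂)/(k₁ + k₂), so R = r² = 0.2168 and T = 1 − R = 0.7832.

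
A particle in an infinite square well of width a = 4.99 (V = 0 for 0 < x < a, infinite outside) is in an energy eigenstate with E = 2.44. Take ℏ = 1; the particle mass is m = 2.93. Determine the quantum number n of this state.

n = 6

From E_n = n²π²ℏ²/(2ma²) invert to n = √(2ma²E)/(πℏ).
n = (4.99/π) × √(2 × 2.93 × 2.44) = 6.006 → n = 6.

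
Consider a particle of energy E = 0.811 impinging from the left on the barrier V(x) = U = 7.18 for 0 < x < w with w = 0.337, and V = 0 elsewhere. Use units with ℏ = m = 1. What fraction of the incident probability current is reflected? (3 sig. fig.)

Since E < U the interior solution is evanescent with decay constant κ = √(2m(U − E))/ℏ = 3.569.
κw = 1.203, sinh(κw) = 1.514.
Matching ψ, ψ′ at both faces gives T = [1 + U² sinh²(κw) / (4E(U − E))]⁻¹ = 1/6.723 = 0.149.
R = 1 − T = 0.851.

R = 0.851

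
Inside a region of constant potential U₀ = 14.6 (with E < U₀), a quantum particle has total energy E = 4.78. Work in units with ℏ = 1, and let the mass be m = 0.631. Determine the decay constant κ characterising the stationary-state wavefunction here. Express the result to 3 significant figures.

κ = 3.52

Since E < U₀ the TISE in this region is ψ'' = κ²ψ with κ = √(2m(U₀ − E))/ℏ.
κ = √(2 × 0.631 × 9.82) = 3.520.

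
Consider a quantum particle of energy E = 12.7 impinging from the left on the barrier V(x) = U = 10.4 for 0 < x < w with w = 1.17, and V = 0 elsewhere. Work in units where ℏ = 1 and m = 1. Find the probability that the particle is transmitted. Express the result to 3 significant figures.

Above the barrier the interior wavenumber is k₂ = √(2m(E − U))/ℏ = 2.145, giving phase k₂w = 2.509.
Matching at both interfaces gives T⁻¹ = 1 + U² sin²(k₂w) / [4E(E − U)] = 1.323, hence T = 0.756.

T = 0.756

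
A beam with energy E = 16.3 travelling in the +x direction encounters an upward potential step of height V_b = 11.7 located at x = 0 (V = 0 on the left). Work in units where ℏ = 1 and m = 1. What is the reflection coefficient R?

The wavenumbers are k₁ = √(2mE)/ℏ = 5.710 on the left and k₂ = √(2m(E − V_b))/ℏ = 3.033 on the right.
Matching ψ and ψ′ at x = 0 gives r = (k₁ − k₂)/(k₁ + k₂), so R = r² = 0.09372 and T = 1 − R = 0.9063.

R = 0.0937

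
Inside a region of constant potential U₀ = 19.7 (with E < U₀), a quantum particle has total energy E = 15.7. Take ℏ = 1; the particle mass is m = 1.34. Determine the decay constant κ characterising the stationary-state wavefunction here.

Since E < U₀ the TISE in this region is ψ'' = κ²ψ with κ = √(2m(U₀ − E))/ℏ.
κ = √(2 × 1.34 × 4) = 3.274.

κ = 3.27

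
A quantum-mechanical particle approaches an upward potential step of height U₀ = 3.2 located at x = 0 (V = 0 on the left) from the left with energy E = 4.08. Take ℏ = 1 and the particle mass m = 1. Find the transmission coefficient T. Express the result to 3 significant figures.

T = 0.866

The wavenumbers are k₁ = √(2mE)/ℏ = 2.857 on the left and k₂ = √(2m(E − U₀))/ℏ = 1.327 on the right.
Matching ψ and ψ′ at x = 0 gives r = (k₁ − k₂)/(k₁ + k₂), so R = r² = 0.1338 and T = 1 − R = 0.8662.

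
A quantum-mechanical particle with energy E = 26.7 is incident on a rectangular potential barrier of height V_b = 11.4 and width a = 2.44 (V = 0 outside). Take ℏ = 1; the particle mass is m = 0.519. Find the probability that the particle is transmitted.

E > V_b: inside the barrier k₂ = √(2m(E − V_b))/ℏ = 3.985, k₂a = 9.724.
Matching at both interfaces gives T⁻¹ = 1 + V_b² sin²(k₂a) / [4E(E − V_b)] = 1.007, hence T = 0.993.

T = 0.993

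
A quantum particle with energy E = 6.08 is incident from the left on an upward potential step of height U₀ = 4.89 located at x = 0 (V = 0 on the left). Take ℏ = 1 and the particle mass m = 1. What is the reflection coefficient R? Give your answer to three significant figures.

The wavenumbers are k₁ = √(2mE)/ℏ = 3.487 on the left and k₂ = √(2m(E − U₀))/ℏ = 1.543 on the right.
Continuity of ψ and ψ′ at the step yields the reflection amplitude r = (k₁ − k₂)/(k₁ + k₂) = 0.3866; thus R = |r|² = 0.1494, T = 0.8506.

R = 0.149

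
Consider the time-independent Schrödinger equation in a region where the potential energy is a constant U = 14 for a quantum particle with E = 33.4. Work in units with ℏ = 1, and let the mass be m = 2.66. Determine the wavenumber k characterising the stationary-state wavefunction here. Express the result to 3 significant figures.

k = 10.2

With E > U the solution is oscillatory, ψ ∝ e^{±ikx} with k = √(2m(E − U))/ℏ.
k = √(2 × 2.66 × 19.4) = 10.16.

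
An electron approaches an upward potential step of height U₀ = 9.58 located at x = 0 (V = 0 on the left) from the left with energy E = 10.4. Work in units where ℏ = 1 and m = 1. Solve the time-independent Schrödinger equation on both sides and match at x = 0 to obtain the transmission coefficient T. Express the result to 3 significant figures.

T = 0.685

The wavenumbers are k₁ = √(2mE)/ℏ = 4.561 on the left and k₂ = √(2m(E − U₀))/ℏ = 1.281 on the right.
Continuity of ψ and ψ′ at the step yields the reflection amplitude r = (k₁ − k₂)/(k₁ + k₂) = 0.5615; thus R = |r|² = 0.3153, T = 0.6847.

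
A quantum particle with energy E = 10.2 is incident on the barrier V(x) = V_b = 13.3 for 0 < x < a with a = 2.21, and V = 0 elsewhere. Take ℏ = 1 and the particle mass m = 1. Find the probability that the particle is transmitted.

T = 0.0000475

Since E < V_b the interior solution is evanescent with decay constant κ = √(2m(V_b − E))/ℏ = 2.490.
κa = 5.503, sinh(κa) = 122.7.
Matching ψ, ψ′ at both faces gives T = [1 + V_b² sinh²(κa) / (4E(V_b − E))]⁻¹ = 1/21050 = 0.0000475.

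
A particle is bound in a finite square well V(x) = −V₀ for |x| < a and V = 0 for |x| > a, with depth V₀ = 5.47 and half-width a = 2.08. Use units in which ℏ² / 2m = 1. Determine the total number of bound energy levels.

N = 4

Define the well-strength parameter z₀ = (a/ℏ)√(2mV₀) = 2.08 × √(2·0.5·5.47) = 4.865.
The even/odd transcendental equations gain one root per π/2 in z₀, giving N = 1 + ⌊2z₀/π⌋ = 1 + ⌊3.097⌋ = 4.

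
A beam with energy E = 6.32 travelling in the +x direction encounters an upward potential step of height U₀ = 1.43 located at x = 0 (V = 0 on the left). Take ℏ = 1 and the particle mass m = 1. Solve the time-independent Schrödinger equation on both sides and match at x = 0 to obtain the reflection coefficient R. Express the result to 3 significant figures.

R = 0.00410

On each side the TISE gives plane waves with k = √(2m(E − V))/ℏ: k₁ = √(2·1·6.32) = 3.555, k₂ = √(2·1·4.89) = 3.127.
Matching ψ and ψ′ at x = 0 gives r = (k₁ − k₂)/(k₁ + k₂), so R = r² = 0.004102 and T = 1 − R = 0.9959.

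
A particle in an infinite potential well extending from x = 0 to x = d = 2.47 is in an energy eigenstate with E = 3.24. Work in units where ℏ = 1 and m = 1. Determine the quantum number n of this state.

From E_n = n²π²ℏ²/(2md²) invert to n = √(2md²E)/(πℏ).
n = (2.47/π) × √(2 × 1 × 3.24) = 2.001 → n = 2.

n = 2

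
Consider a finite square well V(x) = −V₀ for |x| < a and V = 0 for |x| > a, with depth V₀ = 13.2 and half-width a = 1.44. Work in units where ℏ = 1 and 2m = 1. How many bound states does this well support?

N = 4

Define the well-strength parameter z₀ = (a/ℏ)√(2mV₀) = 1.44 × √(2·0.5·13.2) = 5.232.
A new bound state (alternating even/odd) appears each time z₀ passes a multiple of π/2, so N = ⌊2z₀/π⌋ + 1 = ⌊3.331⌋ + 1 = 4.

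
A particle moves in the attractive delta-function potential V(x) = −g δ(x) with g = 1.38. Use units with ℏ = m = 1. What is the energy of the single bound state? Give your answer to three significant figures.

The bound state is ψ(x) = √κ e^{−κ|x|}. The derivative jump ψ'(0⁺) − ψ'(0⁻) = −(2mg/ℏ²)ψ(0) fixes κ = mg/ℏ² = 1.380.
Then E = −ℏ²κ²/(2m) = −mg²/(2ℏ²) = -0.9522.

E = -0.952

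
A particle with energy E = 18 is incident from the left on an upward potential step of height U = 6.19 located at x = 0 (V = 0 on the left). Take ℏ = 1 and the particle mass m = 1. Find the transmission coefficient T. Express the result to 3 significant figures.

T = 0.989

The wavenumbers are k₁ = √(2mE)/ℏ = 6.000 on the left and k₂ = √(2m(E − U))/ℏ = 4.860 on the right.
Continuity of ψ and ψ′ at the step yields the reflection amplitude r = (k₁ − k₂)/(k₁ + k₂) = 0.1050; thus R = |r|² = 0.01102, T = 0.9890.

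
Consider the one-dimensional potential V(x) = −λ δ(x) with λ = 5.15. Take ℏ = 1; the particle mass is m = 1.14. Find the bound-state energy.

The bound state is ψ(x) = √κ e^{−κ|x|}. The derivative jump ψ'(0⁺) − ψ'(0⁻) = −(2mλ/ℏ²)ψ(0) fixes κ = mλ/ℏ² = 5.871.
Then E = −ℏ²κ²/(2m) = −mλ²/(2ℏ²) = -15.12.

E = -15.1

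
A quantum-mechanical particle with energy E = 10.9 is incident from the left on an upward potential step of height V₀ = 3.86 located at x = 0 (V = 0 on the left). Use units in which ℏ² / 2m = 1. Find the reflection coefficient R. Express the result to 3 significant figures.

On each side the TISE gives plane waves with k = √(2m(E − V))/ℏ: k₁ = √(2·½·10.9) = 3.302, k₂ = √(2·½·7.04) = 2.653.
Continuity of ψ and ψ′ at the step yields the reflection amplitude r = (k₁ − k₂)/(k₁ + k₂) = 0.1089; thus R = |r|² = 0.01185, T = 0.9882.

R = 0.0118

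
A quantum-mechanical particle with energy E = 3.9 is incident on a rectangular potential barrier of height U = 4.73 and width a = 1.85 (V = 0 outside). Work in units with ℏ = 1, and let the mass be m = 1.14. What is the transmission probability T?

T = 0.0142

Since E < U the interior solution is evanescent with decay constant κ = √(2m(U − E))/ℏ = 1.376.
κa = 2.545, sinh(κa) = 6.332.
The exact tunnelling result is T⁻¹ = 1 + U² sinh²(κa) / [4E(U − E)] = 70.28, so T = 0.0142.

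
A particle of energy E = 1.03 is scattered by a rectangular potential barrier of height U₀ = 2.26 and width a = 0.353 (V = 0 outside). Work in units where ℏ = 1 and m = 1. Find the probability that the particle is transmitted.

T = 0.745

Since E < U₀ the interior solution is evanescent with decay constant κ = √(2m(U₀ − E))/ℏ = 1.568.
κa = 0.5537, sinh(κa) = 0.5824.
Matching ψ, ψ′ at both faces gives T = [1 + U₀² sinh²(κa) / (4E(U₀ − E))]⁻¹ = 1/1.342 = 0.745.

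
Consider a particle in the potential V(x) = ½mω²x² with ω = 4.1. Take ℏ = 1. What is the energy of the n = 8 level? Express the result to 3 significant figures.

The oscillator eigenvalues are E_n = ℏω(n + ½), so E_8 = 4.1 × 8.5 = 34.85.

E = 34.9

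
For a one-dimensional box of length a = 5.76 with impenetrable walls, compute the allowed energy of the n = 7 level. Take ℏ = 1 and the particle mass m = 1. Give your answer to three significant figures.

E = 7.29

The infinite-well eigenfunctions ψ_n = √(2/a) sin(nπx/a) vanish at both walls, giving E_n = n²π²ℏ²/(2ma²).
E_7 = 7² × π² / (2 × 1 × 5.76²) = 7.288.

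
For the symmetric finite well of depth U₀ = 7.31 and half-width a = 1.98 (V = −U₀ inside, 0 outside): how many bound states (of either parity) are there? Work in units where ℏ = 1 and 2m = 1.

N = 4

Define the well-strength parameter z₀ = (a/ℏ)√(2mU₀) = 1.98 × √(2·0.5·7.31) = 5.353.
A new bound state (alternating even/odd) appears each time z₀ passes a multiple of π/2, so N = ⌊2z₀/π⌋ + 1 = ⌊3.408⌋ + 1 = 4.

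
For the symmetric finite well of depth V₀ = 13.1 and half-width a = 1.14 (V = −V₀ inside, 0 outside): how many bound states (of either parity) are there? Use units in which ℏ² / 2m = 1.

Define the well-strength parameter z₀ = (a/ℏ)√(2mV₀) = 1.14 × √(2·0.5·13.1) = 4.126.
The even/odd transcendental equations gain one root per π/2 in z₀, giving N = 1 + ⌊2z₀/π⌋ = 1 + ⌊2.627⌋ = 3.

N = 3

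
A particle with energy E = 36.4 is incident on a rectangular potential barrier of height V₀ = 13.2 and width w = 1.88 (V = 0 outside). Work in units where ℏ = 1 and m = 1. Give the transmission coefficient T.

E > V₀: inside the barrier k₂ = √(2m(E − V₀))/ℏ = 6.812, k₂w = 12.81.
Matching at both interfaces gives T⁻¹ = 1 + V₀² sin²(k₂w) / [4E(E − V₀)] = 1.003, hence T = 0.997.

T = 0.997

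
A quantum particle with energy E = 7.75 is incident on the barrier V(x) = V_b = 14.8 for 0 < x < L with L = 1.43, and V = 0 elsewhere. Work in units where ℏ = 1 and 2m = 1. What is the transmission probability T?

Since E < V_b the interior solution is evanescent with decay constant κ = √(2m(V_b − E))/ℏ = 2.655.
κL = 3.797, sinh(κL) = 22.27.
The exact tunnelling result is T⁻¹ = 1 + V_b² sinh²(κL) / [4E(V_b − E)] = 498.1, so T = 0.00201.

T = 0.00201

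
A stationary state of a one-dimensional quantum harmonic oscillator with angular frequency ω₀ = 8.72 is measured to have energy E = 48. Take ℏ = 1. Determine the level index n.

n = 5

E_n = ℏω₀(n + ½) ⇒ n = E/(ℏω₀) − ½ = 48/8.72 − 0.5 = 5.005 → n = 5.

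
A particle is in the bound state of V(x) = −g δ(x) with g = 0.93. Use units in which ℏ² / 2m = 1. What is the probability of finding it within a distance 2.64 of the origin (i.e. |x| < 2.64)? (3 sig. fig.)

P = 0.914

The normalised bound state is ψ = √κ e^{−κ|x|} with κ = mg/ℏ² = 0.4650.
P(|x| < d) = ∫_{−d}^{d} κ e^{−2κ|x|} dx = 1 − e^{−2κd} = 1 − e^{−2.455} = 0.9142.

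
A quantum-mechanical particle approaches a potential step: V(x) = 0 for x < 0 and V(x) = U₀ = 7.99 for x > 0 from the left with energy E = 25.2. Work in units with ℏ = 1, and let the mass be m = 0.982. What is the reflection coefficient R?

R = 0.00903

On each side the TISE gives plane waves with k = √(2m(E − V))/ℏ: k₁ = √(2·0.982·25.2) = 7.035, k₂ = √(2·0.982·17.21) = 5.814.
Matching ψ and ψ′ at x = 0 gives r = (k₁ − k₂)/(k₁ + k₂), so R = r² = 0.009035 and T = 1 − R = 0.9910.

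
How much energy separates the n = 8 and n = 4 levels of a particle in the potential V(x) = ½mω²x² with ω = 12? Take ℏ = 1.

E_n = ℏω(n + ½), so ΔE = (8 − 4) ℏω = 4 × 12 = 48.00.

ΔE = 48.0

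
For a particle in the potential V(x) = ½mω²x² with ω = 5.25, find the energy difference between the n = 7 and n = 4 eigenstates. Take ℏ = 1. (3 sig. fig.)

E_n = ℏω(n + ½), so ΔE = (7 − 4) ℏω = 3 × 5.25 = 15.75.

ΔE = 15.8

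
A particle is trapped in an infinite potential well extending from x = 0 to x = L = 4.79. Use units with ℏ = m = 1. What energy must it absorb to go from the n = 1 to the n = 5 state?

ΔE = 5.16

E_n = n²π²ℏ²/(2mL²), so ΔE = (5² − 1²) π²ℏ²/(2mL²).
ΔE = 24 × π² / (2 × 1 × 4.79²) = 5.162.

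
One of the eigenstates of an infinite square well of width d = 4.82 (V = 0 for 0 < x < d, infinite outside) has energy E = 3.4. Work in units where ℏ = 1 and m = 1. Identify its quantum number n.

From E_n = n²π²ℏ²/(2md²) invert to n = √(2md²E)/(πℏ).
n = (4.82/π) × √(2 × 1 × 3.4) = 4.001 → n = 4.

n = 4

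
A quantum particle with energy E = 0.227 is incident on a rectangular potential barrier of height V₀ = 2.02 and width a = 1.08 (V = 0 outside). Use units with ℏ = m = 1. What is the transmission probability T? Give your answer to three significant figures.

T = 0.0269

E < V₀: inside the barrier ψ ∝ e^{±κx} with κ = √(2m(V₀ − E))/ℏ = 1.894.
κa = 2.045, sinh(κa) = 3.801.
The exact tunnelling result is T⁻¹ = 1 + V₀² sinh²(κa) / [4E(V₀ − E)] = 37.20, so T = 0.0269.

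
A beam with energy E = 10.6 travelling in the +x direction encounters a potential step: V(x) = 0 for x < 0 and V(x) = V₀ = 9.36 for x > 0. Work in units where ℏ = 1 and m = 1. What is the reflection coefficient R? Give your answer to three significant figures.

On each side the TISE gives plane waves with k = √(2m(E − V))/ℏ: k₁ = √(2·1·10.6) = 4.604, k₂ = √(2·1·1.24) = 1.575.
Matching ψ and ψ′ at x = 0 gives r = (k₁ − k₂)/(k₁ + k₂), so R = r² = 0.2404 and T = 1 − R = 0.7596.

R = 0.240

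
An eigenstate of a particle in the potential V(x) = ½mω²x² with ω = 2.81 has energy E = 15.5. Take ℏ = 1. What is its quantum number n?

n = 5

Invert E_n = (n + ½)ℏω: n = E/ℏω − ½ = 5.016, so n = 5.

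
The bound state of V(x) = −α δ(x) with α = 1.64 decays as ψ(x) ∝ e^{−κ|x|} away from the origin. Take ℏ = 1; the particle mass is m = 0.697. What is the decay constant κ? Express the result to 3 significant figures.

Integrating the TISE across x = 0 gives the cusp condition ψ'(0⁺) − ψ'(0⁻) = −(2mα/ℏ²)ψ(0).
With ψ ∝ e^{−κ|x|} this yields −2κ = −2mα/ℏ², so κ = mα/ℏ² = 1.143.

κ = 1.14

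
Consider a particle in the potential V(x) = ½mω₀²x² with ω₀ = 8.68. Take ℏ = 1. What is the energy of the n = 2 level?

The oscillator eigenvalues are E_n = ℏω₀(n + ½), so E_2 = 8.68 × 2.5 = 21.70.

E = 21.7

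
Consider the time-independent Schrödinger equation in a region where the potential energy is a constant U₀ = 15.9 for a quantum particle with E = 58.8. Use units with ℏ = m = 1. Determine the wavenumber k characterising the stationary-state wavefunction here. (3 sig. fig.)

k = 9.26

With E > U₀ the solution is oscillatory, ψ ∝ e^{±ikx} with k = √(2m(E − U₀))/ℏ.
k = √(2 × 1 × 42.9) = 9.263.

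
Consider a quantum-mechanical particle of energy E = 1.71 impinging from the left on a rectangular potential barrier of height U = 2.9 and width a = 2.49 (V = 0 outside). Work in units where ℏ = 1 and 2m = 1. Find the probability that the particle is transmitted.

E < U: inside the barrier ψ ∝ e^{±κx} with κ = √(2m(U − E))/ℏ = 1.091.
κa = 2.716, sinh(κa) = 7.529.
Matching ψ, ψ′ at both faces gives T = [1 + U² sinh²(κa) / (4E(U − E))]⁻¹ = 1/59.57 = 0.0168.

T = 0.0168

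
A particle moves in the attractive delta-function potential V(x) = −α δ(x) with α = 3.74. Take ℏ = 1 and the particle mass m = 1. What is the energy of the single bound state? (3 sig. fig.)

E = -6.99

For x ≠ 0 the bound state is ψ ∝ e^{−κ|x|}; integrating the TISE across the delta gives the cusp condition 2κ = 2mα/ℏ², so κ = 3.740.
Then E = −ℏ²κ²/(2m) = −mα²/(2ℏ²) = -6.994.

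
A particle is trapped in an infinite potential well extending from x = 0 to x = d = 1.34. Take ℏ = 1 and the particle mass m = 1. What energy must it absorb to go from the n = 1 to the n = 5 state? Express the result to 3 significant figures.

E_n = n²π²ℏ²/(2md²), so ΔE = (5² − 1²) π²ℏ²/(2md²).
ΔE = 24 × π² / (2 × 1 × 1.34²) = 65.96.

ΔE = 66.0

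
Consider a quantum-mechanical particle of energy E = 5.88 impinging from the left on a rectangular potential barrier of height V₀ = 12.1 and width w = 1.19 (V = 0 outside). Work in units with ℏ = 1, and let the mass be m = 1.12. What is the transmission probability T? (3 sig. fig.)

Since E < V₀ the interior solution is evanescent with decay constant κ = √(2m(V₀ − E))/ℏ = 3.733.
κw = 4.442, sinh(κw) = 42.46.
Matching ψ, ψ′ at both faces gives T = [1 + V₀² sinh²(κw) / (4E(V₀ − E))]⁻¹ = 1/1805 = 0.000554.

T = 0.000554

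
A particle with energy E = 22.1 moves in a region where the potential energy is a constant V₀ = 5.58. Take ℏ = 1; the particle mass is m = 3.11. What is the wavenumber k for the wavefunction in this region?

k = 10.1

With E > V₀ the solution is oscillatory, ψ ∝ e^{±ikx} with k = √(2m(E − V₀))/ℏ.
k = √(2 × 3.11 × 16.52) = 10.14.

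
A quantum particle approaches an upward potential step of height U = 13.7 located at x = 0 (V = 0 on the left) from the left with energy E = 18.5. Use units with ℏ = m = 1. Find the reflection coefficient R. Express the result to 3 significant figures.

R = 0.106

The wavenumbers are k₁ = √(2mE)/ℏ = 6.083 on the left and k₂ = √(2m(E − U))/ℏ = 3.098 on the right.
Matching ψ and ψ′ at x = 0 gives r = (k₁ − k₂)/(k₁ + k₂), so R = r² = 0.1057 and T = 1 − R = 0.8943.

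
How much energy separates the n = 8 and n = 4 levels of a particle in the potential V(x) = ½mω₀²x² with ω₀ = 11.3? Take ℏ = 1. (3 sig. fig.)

E_n = ℏω₀(n + ½), so ΔE = (8 − 4) ℏω₀ = 4 × 11.3 = 45.20.

ΔE = 45.2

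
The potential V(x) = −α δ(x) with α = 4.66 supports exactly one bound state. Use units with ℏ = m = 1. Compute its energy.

The bound state is ψ(x) = √κ e^{−κ|x|}. The derivative jump ψ'(0⁺) − ψ'(0⁻) = −(2mα/ℏ²)ψ(0) fixes κ = mα/ℏ² = 4.660.
Then E = −ℏ²κ²/(2m) = −mα²/(2ℏ²) = -10.86.

E = -10.9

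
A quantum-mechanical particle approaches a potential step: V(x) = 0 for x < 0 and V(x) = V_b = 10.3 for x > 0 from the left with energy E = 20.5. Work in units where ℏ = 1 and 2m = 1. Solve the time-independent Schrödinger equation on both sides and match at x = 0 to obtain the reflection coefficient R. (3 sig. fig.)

R = 0.0298

The wavenumbers are k₁ = √(2mE)/ℏ = 4.528 on the left and k₂ = √(2m(E − V_b))/ℏ = 3.194 on the right.
Continuity of ψ and ψ′ at the step yields the reflection amplitude r = (k₁ − k₂)/(k₁ + k₂) = 0.1728; thus R = |r|² = 0.02985, T = 0.9702.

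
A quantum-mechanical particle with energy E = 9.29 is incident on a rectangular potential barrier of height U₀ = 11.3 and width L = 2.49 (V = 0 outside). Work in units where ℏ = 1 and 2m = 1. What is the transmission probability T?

Since E < U₀ the interior solution is evanescent with decay constant κ = √(2m(U₀ − E))/ℏ = 1.418.
κL = 3.530, sinh(κL) = 17.05.
Matching ψ, ψ′ at both faces gives T = [1 + U₀² sinh²(κL) / (4E(U₀ − E))]⁻¹ = 1/498.0 = 0.00201.

T = 0.00201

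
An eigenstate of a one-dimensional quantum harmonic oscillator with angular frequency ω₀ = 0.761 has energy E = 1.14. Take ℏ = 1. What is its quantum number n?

E_n = ℏω₀(n + ½) ⇒ n = E/(ℏω₀) − ½ = 1.14/0.761 − 0.5 = 0.998 → n = 1.

n = 1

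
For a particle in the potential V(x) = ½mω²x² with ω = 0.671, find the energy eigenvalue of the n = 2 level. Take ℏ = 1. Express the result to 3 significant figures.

The oscillator eigenvalues are E_n = ℏω(n + ½), so E_2 = 0.671 × 2.5 = 1.678.

E = 1.68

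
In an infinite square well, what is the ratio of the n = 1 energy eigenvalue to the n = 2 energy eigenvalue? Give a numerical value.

0.25

Since E_n ∝ n², the ratio is (1/2)² = 0.25.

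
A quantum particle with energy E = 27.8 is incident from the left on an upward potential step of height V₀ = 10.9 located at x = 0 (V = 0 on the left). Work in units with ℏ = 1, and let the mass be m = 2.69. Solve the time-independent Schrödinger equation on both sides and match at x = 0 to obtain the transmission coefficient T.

On each side the TISE gives plane waves with k = √(2m(E − V))/ℏ: k₁ = √(2·2.69·27.8) = 12.23, k₂ = √(2·2.69·16.9) = 9.535.
Continuity of ψ and ψ′ at the step yields the reflection amplitude r = (k₁ − k₂)/(k₁ + k₂) = 0.1238; thus R = |r|² = 0.01532, T = 0.9847.

T = 0.985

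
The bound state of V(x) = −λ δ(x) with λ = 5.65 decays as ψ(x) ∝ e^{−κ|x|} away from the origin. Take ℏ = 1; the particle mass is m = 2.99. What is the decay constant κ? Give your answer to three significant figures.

Integrating the TISE across x = 0 gives the cusp condition ψ'(0⁺) − ψ'(0⁻) = −(2mλ/ℏ²)ψ(0).
With ψ ∝ e^{−κ|x|} this yields −2κ = −2mλ/ℏ², so κ = mλ/ℏ² = 16.89.

κ = 16.9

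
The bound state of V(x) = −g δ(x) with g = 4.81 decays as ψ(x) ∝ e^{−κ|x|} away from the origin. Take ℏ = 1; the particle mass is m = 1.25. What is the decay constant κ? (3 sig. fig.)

κ = 6.01

Integrate −(ℏ²/2m)ψ'' − gδ(x)ψ = Eψ from −ε to +ε: the ψ'' term gives ψ'(0⁺) − ψ'(0⁻) and the δ term gives −(2mg/ℏ²)ψ(0).
With ψ ∝ e^{−κ|x|} this yields −2κ = −2mg/ℏ², so κ = mg/ℏ² = 6.013.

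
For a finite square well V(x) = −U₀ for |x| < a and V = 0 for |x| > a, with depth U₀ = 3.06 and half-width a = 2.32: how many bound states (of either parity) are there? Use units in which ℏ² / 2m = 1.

N = 3

The dimensionless depth is z₀ = a√(2mU₀)/ℏ = 2.32 × √(3.060) = 4.058.
The even/odd transcendental equations gain one root per π/2 in z₀, giving N = 1 + ⌊2z₀/π⌋ = 1 + ⌊2.584⌋ = 3.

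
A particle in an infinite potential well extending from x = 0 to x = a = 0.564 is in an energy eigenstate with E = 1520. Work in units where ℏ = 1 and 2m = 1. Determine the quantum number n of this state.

n = 7

From E_n = n²π²ℏ²/(2ma²) invert to n = √(2ma²E)/(πℏ).
n = (0.564/π) × √(2 × 0.5 × 1520) = 6.999 → n = 7.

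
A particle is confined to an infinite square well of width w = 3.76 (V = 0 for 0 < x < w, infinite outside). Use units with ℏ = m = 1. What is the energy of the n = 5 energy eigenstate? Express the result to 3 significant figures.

Requiring ψ(0) = ψ(w) = 0 quantises k = nπ/w, hence E_n = ℏ²k²/2m = n²π²ℏ²/(2mw²).
E_5 = 5² × π² / (2 × 1 × 3.76²) = 8.726.

E = 8.73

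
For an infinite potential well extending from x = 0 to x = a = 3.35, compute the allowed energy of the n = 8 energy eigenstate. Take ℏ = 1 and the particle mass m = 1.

E = 28.1

Requiring ψ(0) = ψ(a) = 0 quantises k = nπ/a, hence E_n = ℏ²k²/2m = n²π²ℏ²/(2ma²).
E_8 = 8² × π² / (2 × 1 × 3.35²) = 28.14.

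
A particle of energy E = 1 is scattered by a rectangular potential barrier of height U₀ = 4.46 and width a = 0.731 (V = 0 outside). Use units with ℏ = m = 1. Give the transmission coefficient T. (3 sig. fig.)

T = 0.0585

E < U₀: inside the barrier ψ ∝ e^{±κx} with κ = √(2m(U₀ − E))/ℏ = 2.631.
κa = 1.923, sinh(κa) = 3.348.
Matching ψ, ψ′ at both faces gives T = [1 + U₀² sinh²(κa) / (4E(U₀ − E))]⁻¹ = 1/17.11 = 0.0585.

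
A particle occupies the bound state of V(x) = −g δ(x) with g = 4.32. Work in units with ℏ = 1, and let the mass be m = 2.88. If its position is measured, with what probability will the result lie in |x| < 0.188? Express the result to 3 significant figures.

The normalised bound state is ψ = √κ e^{−κ|x|} with κ = mg/ℏ² = 12.44.
P(|x| < d) = ∫_{−d}^{d} κ e^{−2κ|x|} dx = 1 − e^{−2κd} = 1 − e^{−4.678} = 0.9907.

P = 0.991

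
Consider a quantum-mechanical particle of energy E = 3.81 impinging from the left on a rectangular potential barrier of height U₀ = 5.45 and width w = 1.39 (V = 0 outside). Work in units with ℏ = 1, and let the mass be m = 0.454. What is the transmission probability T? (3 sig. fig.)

E < U₀: inside the barrier ψ ∝ e^{±κx} with κ = √(2m(U₀ − E))/ℏ = 1.220.
κw = 1.696, sinh(κw) = 2.635.
Matching ψ, ψ′ at both faces gives T = [1 + U₀² sinh²(κw) / (4E(U₀ − E))]⁻¹ = 1/9.251 = 0.108.

T = 0.108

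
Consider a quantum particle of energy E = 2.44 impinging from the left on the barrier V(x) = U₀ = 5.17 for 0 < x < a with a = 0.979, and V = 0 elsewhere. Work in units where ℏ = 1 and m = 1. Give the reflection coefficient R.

E < U₀: inside the barrier ψ ∝ e^{±κx} with κ = √(2m(U₀ − E))/ℏ = 2.337.
κa = 2.288, sinh(κa) = 4.875.
The exact tunnelling result is T⁻¹ = 1 + U₀² sinh²(κa) / [4E(U₀ − E)] = 24.84, so T = 0.0403.
R = 1 − T = 0.960.

R = 0.960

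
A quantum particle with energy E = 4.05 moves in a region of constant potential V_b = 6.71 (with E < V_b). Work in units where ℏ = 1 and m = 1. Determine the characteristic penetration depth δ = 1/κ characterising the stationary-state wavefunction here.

δ = 0.434

Since E < V_b the TISE in this region is ψ'' = κ²ψ with κ = √(2m(V_b − E))/ℏ.
κ = √(2 × 1 × 2.66) = 2.307. The penetration depth is δ = 1/κ = 0.434.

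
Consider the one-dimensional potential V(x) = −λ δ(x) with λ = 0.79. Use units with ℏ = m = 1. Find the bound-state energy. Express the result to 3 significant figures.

E = -0.312

The bound state is ψ(x) = √κ e^{−κ|x|}. The derivative jump ψ'(0⁺) − ψ'(0⁻) = −(2mλ/ℏ²)ψ(0) fixes κ = mλ/ℏ² = 0.7900.
Then E = −ℏ²κ²/(2m) = −mλ²/(2ℏ²) = -0.3121.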